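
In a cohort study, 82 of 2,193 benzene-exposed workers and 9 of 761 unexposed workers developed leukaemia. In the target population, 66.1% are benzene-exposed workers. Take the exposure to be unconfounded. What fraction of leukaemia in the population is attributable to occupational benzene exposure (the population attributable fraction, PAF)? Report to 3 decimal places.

p₁ = P(outcome | exposed) = 82/2193 = 0.037392
p₀ = P(outcome | unexposed) = 9/761 = 0.011827
Overall risk P(Y=1) = π·p₁ + (1−π)·p₀ = 0.661×0.037392 + 0.339×0.011827 = 0.028725.
Under exogeneity, PAF = [P(Y=1) − p₀] / P(Y=1).
PAF = (0.028725 − 0.011827) / 0.028725 ≈ 0.5883

PAF ≈ 0.588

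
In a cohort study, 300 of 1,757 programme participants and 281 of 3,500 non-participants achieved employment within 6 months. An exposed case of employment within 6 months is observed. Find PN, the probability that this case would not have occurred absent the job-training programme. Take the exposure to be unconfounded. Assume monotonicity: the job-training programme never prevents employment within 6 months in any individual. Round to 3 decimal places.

PN ≈ 0.530

p₁ = P(outcome | exposed) = 300/1757 = 0.17075
p₀ = P(outcome | unexposed) = 281/3500 = 0.080286
Under exogeneity and monotonicity, PN = (p₁ − p₀) / p₁.
PN = (0.17075 − 0.080286) / 0.17075 = 0.09046 / 0.17075 ≈ 0.5298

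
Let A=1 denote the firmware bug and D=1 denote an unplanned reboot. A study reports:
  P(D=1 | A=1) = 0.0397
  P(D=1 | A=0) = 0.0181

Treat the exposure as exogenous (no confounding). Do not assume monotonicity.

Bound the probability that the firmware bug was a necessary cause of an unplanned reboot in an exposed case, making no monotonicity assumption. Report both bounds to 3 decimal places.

0.544 ≤ PN ≤ 1.000

Let p₁ = 0.0397, p₀ = 0.0181.
Under exogeneity alone the bounds on PN are max{0,(p₁−p₀)/p₁} ≤ PN ≤ min{1,(1−p₀)/p₁}.
  lower = (p₁ − p₀)/p₁ = 0.0216 / 0.0397 ≈ 0.5441
  upper = min{1, (1 − p₀)/p₁} = 0.9819 / 0.0397 ≈ 24.7330 → capped at 1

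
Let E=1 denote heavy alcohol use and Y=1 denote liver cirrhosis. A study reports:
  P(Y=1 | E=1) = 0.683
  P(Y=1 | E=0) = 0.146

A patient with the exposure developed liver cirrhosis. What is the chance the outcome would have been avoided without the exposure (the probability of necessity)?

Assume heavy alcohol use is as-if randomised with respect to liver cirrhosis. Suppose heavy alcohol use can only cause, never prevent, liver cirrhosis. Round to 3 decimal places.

PN ≈ 0.786

Let p₁ = 0.683, p₀ = 0.146.
Under exogeneity and monotonicity, PN = (p₁ − p₀) / p₁.
PN = (0.683 − 0.146) / 0.683 = 0.537 / 0.683 ≈ 0.7862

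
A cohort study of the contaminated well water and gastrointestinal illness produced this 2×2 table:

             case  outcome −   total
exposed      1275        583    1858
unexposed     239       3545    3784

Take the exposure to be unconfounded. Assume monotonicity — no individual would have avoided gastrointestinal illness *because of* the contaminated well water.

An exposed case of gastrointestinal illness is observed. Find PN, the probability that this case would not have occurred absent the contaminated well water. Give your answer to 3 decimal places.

PN ≈ 0.908

p₁ = P(outcome | exposed) = 1275/1858 = 0.68622
p₀ = P(outcome | unexposed) = 239/3784 = 0.063161
Under exogeneity and monotonicity, PN = (p₁ − p₀)/p₁.
PN = (0.68622 − 0.063161) / 0.68622 ≈ 0.9080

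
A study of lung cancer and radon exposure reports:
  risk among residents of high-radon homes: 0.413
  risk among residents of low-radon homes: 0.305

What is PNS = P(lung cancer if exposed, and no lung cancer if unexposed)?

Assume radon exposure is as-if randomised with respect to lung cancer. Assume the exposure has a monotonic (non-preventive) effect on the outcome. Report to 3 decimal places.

PNS ≈ 0.108

Let p₁ = 0.413, p₀ = 0.305.
Under exogeneity and monotonicity, PNS = p₁ − p₀.
PNS = 0.413 − 0.305 = 0.108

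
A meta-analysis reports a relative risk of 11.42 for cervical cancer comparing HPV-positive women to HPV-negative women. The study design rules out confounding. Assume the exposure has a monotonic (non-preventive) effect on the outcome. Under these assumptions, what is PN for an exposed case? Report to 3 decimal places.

PN ≈ 0.912

Under exogeneity and monotonicity, PN = (RR − 1) / RR = 1 − 1/RR.
PN = (11.42 − 1) / 11.42 = 10.42 / 11.42 ≈ 0.9124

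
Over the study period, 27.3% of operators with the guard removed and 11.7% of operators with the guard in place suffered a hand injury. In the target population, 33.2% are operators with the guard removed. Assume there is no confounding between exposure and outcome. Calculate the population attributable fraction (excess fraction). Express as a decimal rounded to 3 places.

PAF ≈ 0.307

p₁ = 0.273, p₀ = 0.117.
Overall risk P(Y=1) = π·p₁ + (1−π)·p₀ = 0.332×0.273 + 0.668×0.117 = 0.16879.
Under exogeneity, PAF = [P(Y=1) − p₀] / P(Y=1).
PAF = (0.16879 − 0.117) / 0.16879 ≈ 0.3068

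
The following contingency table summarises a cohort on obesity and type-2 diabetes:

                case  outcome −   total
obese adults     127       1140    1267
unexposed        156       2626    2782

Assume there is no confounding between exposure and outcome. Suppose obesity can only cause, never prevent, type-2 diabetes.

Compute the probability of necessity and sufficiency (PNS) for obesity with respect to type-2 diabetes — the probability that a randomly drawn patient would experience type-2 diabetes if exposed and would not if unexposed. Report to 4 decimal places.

PNS ≈ 0.0442

p₁ = P(outcome | exposed) = 127/1267 = 0.10024
p₀ = P(outcome | unexposed) = 156/2782 = 0.056075
Under exogeneity and monotonicity, PNS = p₁ − p₀.
PNS = 0.10024 − 0.056075 = 0.044162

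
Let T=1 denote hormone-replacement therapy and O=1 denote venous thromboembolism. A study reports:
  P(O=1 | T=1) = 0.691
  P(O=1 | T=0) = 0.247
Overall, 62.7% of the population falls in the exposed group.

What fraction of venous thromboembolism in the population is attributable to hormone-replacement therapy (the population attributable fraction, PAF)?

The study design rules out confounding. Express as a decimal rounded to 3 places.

Let p₁ = 0.691, p₀ = 0.247.
Overall risk P(Y=1) = π·p₁ + (1−π)·p₀ = 0.627×0.691 + 0.373×0.247 = 0.52539.
Under exogeneity, PAF = [P(Y=1) − p₀] / P(Y=1).
PAF = (0.52539 − 0.247) / 0.52539 ≈ 0.5299

PAF ≈ 0.530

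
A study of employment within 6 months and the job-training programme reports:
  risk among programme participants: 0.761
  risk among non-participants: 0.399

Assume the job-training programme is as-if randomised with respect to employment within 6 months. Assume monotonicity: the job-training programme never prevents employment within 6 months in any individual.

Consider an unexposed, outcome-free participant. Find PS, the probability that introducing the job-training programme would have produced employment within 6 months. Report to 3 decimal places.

Let p₁ = 0.761, p₀ = 0.399.
Under exogeneity and monotonicity, PS = (p₁ − p₀) / (1 − p₀).
PS = (0.761 − 0.399) / (1 − 0.399) = 0.362 / 0.601 ≈ 0.6023

PS ≈ 0.602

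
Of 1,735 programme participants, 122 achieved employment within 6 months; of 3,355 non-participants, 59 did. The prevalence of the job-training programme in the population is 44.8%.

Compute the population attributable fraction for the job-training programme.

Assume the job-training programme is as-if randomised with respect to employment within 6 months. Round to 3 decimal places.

PAF ≈ 0.573

p₁ = P(outcome | exposed) = 122/1735 = 0.070317
p₀ = P(outcome | unexposed) = 59/3355 = 0.017586
Overall risk P(Y=1) = π·p₁ + (1−π)·p₀ = 0.448×0.070317 + 0.552×0.017586 = 0.041209.
Under exogeneity, PAF = [P(Y=1) − p₀] / P(Y=1).
PAF = (0.041209 − 0.017586) / 0.041209 ≈ 0.5733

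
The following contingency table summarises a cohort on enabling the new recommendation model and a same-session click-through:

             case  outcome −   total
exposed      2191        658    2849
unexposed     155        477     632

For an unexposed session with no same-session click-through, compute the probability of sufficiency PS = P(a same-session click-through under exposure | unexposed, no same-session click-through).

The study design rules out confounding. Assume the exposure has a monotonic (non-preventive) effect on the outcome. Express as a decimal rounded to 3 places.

p₁ = P(outcome | exposed) = 2191/2849 = 0.76904
p₀ = P(outcome | unexposed) = 155/632 = 0.24525
Under exogeneity and monotonicity, PS = (p₁ − p₀) / (1 − p₀).
PS = (0.76904 − 0.24525) / (1 − 0.24525) = 0.52379 / 0.75475 ≈ 0.6940

PS ≈ 0.694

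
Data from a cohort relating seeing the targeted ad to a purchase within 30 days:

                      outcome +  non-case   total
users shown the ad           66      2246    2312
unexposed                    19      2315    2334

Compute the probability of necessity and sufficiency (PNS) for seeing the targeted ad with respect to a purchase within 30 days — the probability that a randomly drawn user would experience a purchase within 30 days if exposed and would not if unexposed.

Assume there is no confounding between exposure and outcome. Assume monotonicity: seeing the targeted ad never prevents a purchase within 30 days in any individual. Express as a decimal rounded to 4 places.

p₁ = P(outcome | exposed) = 66/2312 = 0.028547
p₀ = P(outcome | unexposed) = 19/2334 = 0.0081405
Under exogeneity and monotonicity, PNS = p₁ − p₀.
PNS = 0.028547 − 0.0081405 = 0.020406

PNS ≈ 0.0204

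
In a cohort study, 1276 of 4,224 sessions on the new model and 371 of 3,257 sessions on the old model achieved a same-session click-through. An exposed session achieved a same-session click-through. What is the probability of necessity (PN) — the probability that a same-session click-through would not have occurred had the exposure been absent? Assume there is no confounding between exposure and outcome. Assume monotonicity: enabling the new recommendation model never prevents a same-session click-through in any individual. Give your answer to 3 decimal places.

PN ≈ 0.623

p₁ = P(outcome | exposed) = 1276/4224 = 0.30208
p₀ = P(outcome | unexposed) = 371/3257 = 0.11391
Under exogeneity and monotonicity, PN = (p₁ − p₀) / p₁.
PN = (0.30208 − 0.11391) / 0.30208 = 0.18817 / 0.30208 ≈ 0.6229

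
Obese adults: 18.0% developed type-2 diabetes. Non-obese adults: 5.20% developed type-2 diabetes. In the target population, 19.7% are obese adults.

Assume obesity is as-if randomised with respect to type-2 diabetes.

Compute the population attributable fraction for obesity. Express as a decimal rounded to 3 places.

PAF ≈ 0.327

p₁ = 0.18, p₀ = 0.052.
Overall risk P(Y=1) = π·p₁ + (1−π)·p₀ = 0.197×0.18 + 0.803×0.052 = 0.077216.
Under exogeneity, PAF = [P(Y=1) − p₀] / P(Y=1).
PAF = (0.077216 − 0.052) / 0.077216 ≈ 0.3266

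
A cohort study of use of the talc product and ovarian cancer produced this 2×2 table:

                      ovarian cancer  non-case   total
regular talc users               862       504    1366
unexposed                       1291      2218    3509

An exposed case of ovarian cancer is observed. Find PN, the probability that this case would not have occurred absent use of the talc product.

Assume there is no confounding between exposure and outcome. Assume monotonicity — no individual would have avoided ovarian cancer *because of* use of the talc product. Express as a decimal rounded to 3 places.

PN ≈ 0.417

p₁ = P(outcome | exposed) = 862/1366 = 0.63104
p₀ = P(outcome | unexposed) = 1291/3509 = 0.36791
Under exogeneity and monotonicity, PN = (p₁ − p₀)/p₁.
PN = (0.63104 − 0.36791) / 0.63104 ≈ 0.4170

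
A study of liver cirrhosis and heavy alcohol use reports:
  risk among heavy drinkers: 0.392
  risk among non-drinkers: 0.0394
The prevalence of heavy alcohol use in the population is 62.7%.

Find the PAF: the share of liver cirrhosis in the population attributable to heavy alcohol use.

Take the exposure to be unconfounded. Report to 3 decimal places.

PAF ≈ 0.849

Let p₁ = 0.392, p₀ = 0.0394.
Overall risk P(Y=1) = π·p₁ + (1−π)·p₀ = 0.627×0.392 + 0.373×0.0394 = 0.26048.
Under exogeneity, PAF = [P(Y=1) − p₀] / P(Y=1).
PAF = (0.26048 − 0.0394) / 0.26048 ≈ 0.8487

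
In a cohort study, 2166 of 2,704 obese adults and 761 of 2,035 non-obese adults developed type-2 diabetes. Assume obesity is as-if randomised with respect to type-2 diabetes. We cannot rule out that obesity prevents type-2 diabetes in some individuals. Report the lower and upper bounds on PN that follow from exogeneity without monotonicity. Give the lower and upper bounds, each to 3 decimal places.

p₁ = P(outcome | exposed) = 2166/2704 = 0.80104
p₀ = P(outcome | unexposed) = 761/2035 = 0.37396
Under exogeneity alone the bounds on PN are max{0,(p₁−p₀)/p₁} ≤ PN ≤ min{1,(1−p₀)/p₁}.
  lower = (p₁ − p₀)/p₁ = 0.42708 / 0.80104 ≈ 0.5332
  upper = min{1, (1 − p₀)/p₁} = 0.62604 / 0.80104 ≈ 0.7815

0.533 ≤ PN ≤ 0.782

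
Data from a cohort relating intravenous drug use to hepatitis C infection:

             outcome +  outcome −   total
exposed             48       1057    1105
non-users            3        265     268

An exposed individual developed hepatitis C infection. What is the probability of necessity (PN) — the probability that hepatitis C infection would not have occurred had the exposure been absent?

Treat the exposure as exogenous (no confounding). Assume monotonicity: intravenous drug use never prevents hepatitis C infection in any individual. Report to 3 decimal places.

p₁ = P(outcome | exposed) = 48/1105 = 0.043439
p₀ = P(outcome | unexposed) = 3/268 = 0.011194
Under exogeneity and monotonicity, PN = (p₁ − p₀)/p₁.
PN = (0.043439 − 0.011194) / 0.043439 ≈ 0.7423

PN ≈ 0.742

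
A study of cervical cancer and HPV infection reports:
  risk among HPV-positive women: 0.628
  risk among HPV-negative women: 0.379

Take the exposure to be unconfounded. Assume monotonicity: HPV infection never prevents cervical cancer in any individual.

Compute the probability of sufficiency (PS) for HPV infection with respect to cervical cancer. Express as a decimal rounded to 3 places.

Let p₁ = 0.628, p₀ = 0.379.
Under exogeneity and monotonicity, PS = (p₁ − p₀) / (1 − p₀).
PS = (0.628 − 0.379) / (1 − 0.379) = 0.249 / 0.621 ≈ 0.4010

PS ≈ 0.401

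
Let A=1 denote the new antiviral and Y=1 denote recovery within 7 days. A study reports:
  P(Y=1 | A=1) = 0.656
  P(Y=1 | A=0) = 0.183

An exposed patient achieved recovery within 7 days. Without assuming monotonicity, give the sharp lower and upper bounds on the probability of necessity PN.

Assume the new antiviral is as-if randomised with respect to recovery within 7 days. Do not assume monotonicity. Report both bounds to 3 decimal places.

Let p₁ = 0.656, p₀ = 0.183.
Under exogeneity alone the bounds on PN are max{0,(p₁−p₀)/p₁} ≤ PN ≤ min{1,(1−p₀)/p₁}.
  lower = (p₁ − p₀)/p₁ = 0.473 / 0.656 ≈ 0.7210
  upper = min{1, (1 − p₀)/p₁} = 0.817 / 0.656 ≈ 1.2454 → capped at 1

0.721 ≤ PN ≤ 1.000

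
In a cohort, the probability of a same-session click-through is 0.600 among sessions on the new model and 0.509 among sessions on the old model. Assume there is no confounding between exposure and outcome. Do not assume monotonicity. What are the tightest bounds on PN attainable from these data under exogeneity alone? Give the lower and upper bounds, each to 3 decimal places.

0.152 ≤ PN ≤ 0.818

Let p₁ = 0.6, p₀ = 0.509.
Under exogeneity alone the bounds on PN are max{0,(p₁−p₀)/p₁} ≤ PN ≤ min{1,(1−p₀)/p₁}.
  lower = (p₁ − p₀)/p₁ = 0.091 / 0.6 ≈ 0.1517
  upper = min{1, (1 − p₀)/p₁} = 0.491 / 0.6 ≈ 0.8183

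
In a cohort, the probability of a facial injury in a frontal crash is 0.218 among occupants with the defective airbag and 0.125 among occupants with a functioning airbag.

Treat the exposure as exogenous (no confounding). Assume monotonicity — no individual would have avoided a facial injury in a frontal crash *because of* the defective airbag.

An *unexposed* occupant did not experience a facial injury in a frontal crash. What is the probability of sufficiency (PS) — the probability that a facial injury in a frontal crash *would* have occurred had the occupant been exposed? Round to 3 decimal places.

Let p₁ = 0.218, p₀ = 0.125.
Under exogeneity and monotonicity, PS = (p₁ − p₀) / (1 − p₀).
PS = (0.218 − 0.125) / (1 − 0.125) = 0.093 / 0.875 ≈ 0.1063

PS ≈ 0.106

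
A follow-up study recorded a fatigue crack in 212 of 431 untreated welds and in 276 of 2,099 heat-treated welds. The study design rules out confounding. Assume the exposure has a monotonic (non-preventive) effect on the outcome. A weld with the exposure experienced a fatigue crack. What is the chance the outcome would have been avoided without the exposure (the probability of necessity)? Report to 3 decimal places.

p₁ = P(outcome | exposed) = 212/431 = 0.49188
p₀ = P(outcome | unexposed) = 276/2099 = 0.13149
Under exogeneity and monotonicity, PN = (p₁ − p₀) / p₁.
PN = (0.49188 − 0.13149) / 0.49188 = 0.36039 / 0.49188 ≈ 0.7327

PN ≈ 0.733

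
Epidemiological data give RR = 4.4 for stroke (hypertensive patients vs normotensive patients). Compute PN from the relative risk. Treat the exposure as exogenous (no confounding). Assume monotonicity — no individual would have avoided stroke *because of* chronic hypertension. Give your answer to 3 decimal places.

PN ≈ 0.773

Under exogeneity and monotonicity, PN = (RR − 1) / RR = 1 − 1/RR.
PN = (4.4 − 1) / 4.4 = 3.4 / 4.4 ≈ 0.7727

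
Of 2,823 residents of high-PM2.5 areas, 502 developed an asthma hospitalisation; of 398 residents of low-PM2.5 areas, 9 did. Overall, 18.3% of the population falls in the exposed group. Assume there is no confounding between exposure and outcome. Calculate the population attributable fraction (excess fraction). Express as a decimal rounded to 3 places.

p₁ = P(outcome | exposed) = 502/2823 = 0.17783
p₀ = P(outcome | unexposed) = 9/398 = 0.022613
Overall risk P(Y=1) = π·p₁ + (1−π)·p₀ = 0.183×0.17783 + 0.817×0.022613 = 0.051017.
Under exogeneity, PAF = [P(Y=1) − p₀] / P(Y=1).
PAF = (0.051017 − 0.022613) / 0.051017 ≈ 0.5568

PAF ≈ 0.557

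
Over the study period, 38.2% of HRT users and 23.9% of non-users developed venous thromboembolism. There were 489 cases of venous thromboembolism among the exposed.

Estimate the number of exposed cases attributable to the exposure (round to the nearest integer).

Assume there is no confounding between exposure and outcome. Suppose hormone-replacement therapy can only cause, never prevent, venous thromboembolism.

about 183 cases

p₁ = 0.382, p₀ = 0.239.
PN = (p₁ − p₀)/p₁ = (0.382 − 0.239) / 0.382 ≈ 0.37435.
Attributable cases ≈ PN × (exposed cases) = 0.37435 × 489 ≈ 183.05.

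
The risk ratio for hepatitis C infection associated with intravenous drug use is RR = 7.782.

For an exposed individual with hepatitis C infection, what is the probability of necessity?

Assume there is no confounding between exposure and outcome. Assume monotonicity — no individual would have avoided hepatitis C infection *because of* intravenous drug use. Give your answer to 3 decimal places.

PN ≈ 0.871

Under exogeneity and monotonicity, PN = (RR − 1) / RR = 1 − 1/RR.
PN = (7.782 − 1) / 7.782 = 6.782 / 7.782 ≈ 0.8715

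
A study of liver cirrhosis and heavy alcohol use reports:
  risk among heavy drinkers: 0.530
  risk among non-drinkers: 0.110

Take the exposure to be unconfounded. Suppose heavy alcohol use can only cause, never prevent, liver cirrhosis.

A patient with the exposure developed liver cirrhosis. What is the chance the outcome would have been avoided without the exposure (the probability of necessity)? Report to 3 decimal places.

Let p₁ = 0.53, p₀ = 0.11.
Under exogeneity and monotonicity, PN = (p₁ − p₀) / p₁.
PN = (0.53 − 0.11) / 0.53 = 0.42 / 0.53 ≈ 0.7925

PN ≈ 0.792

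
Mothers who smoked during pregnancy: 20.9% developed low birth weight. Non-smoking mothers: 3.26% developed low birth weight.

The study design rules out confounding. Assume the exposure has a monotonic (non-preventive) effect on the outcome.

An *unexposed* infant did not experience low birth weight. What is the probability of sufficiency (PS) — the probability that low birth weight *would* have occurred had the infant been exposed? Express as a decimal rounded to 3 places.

PS ≈ 0.182

p₁ = 0.209, p₀ = 0.0326.
Under exogeneity and monotonicity, PS = (p₁ − p₀) / (1 − p₀).
PS = (0.209 − 0.0326) / (1 − 0.0326) = 0.1764 / 0.9674 ≈ 0.1823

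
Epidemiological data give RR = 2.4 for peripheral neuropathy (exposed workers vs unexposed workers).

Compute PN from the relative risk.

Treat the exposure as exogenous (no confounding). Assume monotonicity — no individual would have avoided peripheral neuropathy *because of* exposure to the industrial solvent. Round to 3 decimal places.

Under exogeneity and monotonicity, PN = (RR − 1) / RR = 1 − 1/RR.
PN = (2.4 − 1) / 2.4 = 1.4 / 2.4 ≈ 0.5833

PN ≈ 0.583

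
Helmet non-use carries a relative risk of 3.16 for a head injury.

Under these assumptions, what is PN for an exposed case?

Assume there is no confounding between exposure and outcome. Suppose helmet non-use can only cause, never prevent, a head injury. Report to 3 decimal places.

Under exogeneity and monotonicity, PN = (RR − 1) / RR = 1 − 1/RR.
PN = (3.16 − 1) / 3.16 = 2.16 / 3.16 ≈ 0.6835

PN ≈ 0.684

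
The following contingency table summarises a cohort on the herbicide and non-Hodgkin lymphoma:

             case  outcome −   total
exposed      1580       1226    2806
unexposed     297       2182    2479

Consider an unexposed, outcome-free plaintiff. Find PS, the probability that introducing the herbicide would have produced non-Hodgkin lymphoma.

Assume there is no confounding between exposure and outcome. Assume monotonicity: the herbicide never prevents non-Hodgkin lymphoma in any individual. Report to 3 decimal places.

p₁ = P(outcome | exposed) = 1580/2806 = 0.56308
p₀ = P(outcome | unexposed) = 297/2479 = 0.11981
Under exogeneity and monotonicity, PS = (p₁ − p₀)/(1 − p₀).
PS = (0.56308 − 0.11981) / 0.88019 ≈ 0.5036

PS ≈ 0.504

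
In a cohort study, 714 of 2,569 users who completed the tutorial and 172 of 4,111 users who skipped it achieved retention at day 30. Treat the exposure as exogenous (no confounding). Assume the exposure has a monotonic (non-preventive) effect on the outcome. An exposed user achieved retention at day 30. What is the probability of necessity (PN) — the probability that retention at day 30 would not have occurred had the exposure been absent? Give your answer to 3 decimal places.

p₁ = P(outcome | exposed) = 714/2569 = 0.27793
p₀ = P(outcome | unexposed) = 172/4111 = 0.041839
Under exogeneity and monotonicity, PN = (p₁ − p₀) / p₁.
PN = (0.27793 − 0.041839) / 0.27793 = 0.23609 / 0.27793 ≈ 0.8495

PN ≈ 0.849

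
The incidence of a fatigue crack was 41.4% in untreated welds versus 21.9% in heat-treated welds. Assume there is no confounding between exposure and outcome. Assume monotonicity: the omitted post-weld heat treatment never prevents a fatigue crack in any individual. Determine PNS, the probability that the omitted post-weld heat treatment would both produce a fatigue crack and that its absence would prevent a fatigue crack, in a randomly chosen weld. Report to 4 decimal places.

PNS ≈ 0.1950

p₁ = 0.414, p₀ = 0.219.
Under exogeneity and monotonicity, PNS = p₁ − p₀.
PNS = 0.414 − 0.219 = 0.195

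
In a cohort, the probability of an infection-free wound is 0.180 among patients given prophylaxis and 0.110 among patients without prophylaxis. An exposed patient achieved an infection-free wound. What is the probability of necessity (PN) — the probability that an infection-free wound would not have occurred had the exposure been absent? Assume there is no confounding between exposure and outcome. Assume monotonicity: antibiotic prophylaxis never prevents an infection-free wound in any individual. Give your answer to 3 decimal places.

PN ≈ 0.389

Let p₁ = 0.18, p₀ = 0.11.
Under exogeneity and monotonicity, PN = (p₁ − p₀) / p₁.
PN = (0.18 − 0.11) / 0.18 = 0.07 / 0.18 ≈ 0.3889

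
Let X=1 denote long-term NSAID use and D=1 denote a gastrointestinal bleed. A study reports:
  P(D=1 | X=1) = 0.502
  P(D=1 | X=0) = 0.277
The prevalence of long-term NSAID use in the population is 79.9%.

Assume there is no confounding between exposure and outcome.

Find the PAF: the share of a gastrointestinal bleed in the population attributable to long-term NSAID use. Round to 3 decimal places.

PAF ≈ 0.394

Let p₁ = 0.502, p₀ = 0.277.
Overall risk P(Y=1) = π·p₁ + (1−π)·p₀ = 0.799×0.502 + 0.201×0.277 = 0.45677.
Under exogeneity, PAF = [P(Y=1) − p₀] / P(Y=1).
PAF = (0.45677 − 0.277) / 0.45677 ≈ 0.3936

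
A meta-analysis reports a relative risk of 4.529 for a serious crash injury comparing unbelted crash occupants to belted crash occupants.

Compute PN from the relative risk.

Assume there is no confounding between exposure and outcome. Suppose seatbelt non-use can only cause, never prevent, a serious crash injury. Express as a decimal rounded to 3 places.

Under exogeneity and monotonicity, PN = (RR − 1) / RR = 1 − 1/RR.
PN = (4.529 − 1) / 4.529 = 3.529 / 4.529 ≈ 0.7792

PN ≈ 0.779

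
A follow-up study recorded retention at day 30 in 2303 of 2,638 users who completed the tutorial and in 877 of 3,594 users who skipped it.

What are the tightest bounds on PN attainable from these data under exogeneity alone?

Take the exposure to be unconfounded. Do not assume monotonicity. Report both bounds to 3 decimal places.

p₁ = P(outcome | exposed) = 2303/2638 = 0.87301
p₀ = P(outcome | unexposed) = 877/3594 = 0.24402
Under exogeneity alone the bounds on PN are max{0,(p₁−p₀)/p₁} ≤ PN ≤ min{1,(1−p₀)/p₁}.
  lower = (p₁ − p₀)/p₁ = 0.62899 / 0.87301 ≈ 0.7205
  upper = min{1, (1 − p₀)/p₁} = 0.75598 / 0.87301 ≈ 0.8659

0.720 ≤ PN ≤ 0.866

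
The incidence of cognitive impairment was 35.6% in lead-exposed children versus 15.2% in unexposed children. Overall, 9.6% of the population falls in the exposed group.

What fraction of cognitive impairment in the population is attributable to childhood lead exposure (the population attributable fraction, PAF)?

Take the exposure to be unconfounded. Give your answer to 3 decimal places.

p₁ = 0.356, p₀ = 0.152.
Overall risk P(Y=1) = π·p₁ + (1−π)·p₀ = 0.096×0.356 + 0.904×0.152 = 0.17158.
Under exogeneity, PAF = [P(Y=1) − p₀] / P(Y=1).
PAF = (0.17158 − 0.152) / 0.17158 ≈ 0.1141

PAF ≈ 0.114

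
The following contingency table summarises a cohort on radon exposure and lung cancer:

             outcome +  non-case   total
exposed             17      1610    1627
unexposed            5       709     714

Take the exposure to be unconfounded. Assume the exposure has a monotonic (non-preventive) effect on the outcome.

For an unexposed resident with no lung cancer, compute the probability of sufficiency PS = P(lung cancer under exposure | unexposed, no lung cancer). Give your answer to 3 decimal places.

PS ≈ 0.003

p₁ = P(outcome | exposed) = 17/1627 = 0.010449
p₀ = P(outcome | unexposed) = 5/714 = 0.0070028
Under exogeneity and monotonicity, PS = (p₁ − p₀)/(1 − p₀).
PS = (0.010449 − 0.0070028) / 0.993 ≈ 0.0035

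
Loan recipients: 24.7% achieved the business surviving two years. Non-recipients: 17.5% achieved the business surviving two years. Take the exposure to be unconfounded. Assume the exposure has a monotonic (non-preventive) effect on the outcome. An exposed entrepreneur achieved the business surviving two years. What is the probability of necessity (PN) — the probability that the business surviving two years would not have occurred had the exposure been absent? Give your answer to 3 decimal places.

p₁ = 0.247, p₀ = 0.175.
Under exogeneity and monotonicity, PN = (p₁ − p₀) / p₁.
PN = (0.247 − 0.175) / 0.247 = 0.072 / 0.247 ≈ 0.2915

PN ≈ 0.291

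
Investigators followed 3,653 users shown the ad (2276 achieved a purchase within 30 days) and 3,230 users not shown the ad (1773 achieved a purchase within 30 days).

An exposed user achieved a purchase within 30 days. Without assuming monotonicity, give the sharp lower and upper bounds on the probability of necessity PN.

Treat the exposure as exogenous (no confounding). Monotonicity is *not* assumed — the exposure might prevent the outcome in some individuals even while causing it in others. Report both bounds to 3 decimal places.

0.119 ≤ PN ≤ 0.724

p₁ = P(outcome | exposed) = 2276/3653 = 0.62305
p₀ = P(outcome | unexposed) = 1773/3230 = 0.54892
Under exogeneity alone the bounds on PN are max{0,(p₁−p₀)/p₁} ≤ PN ≤ min{1,(1−p₀)/p₁}.
  lower = (p₁ − p₀)/p₁ = 0.074133 / 0.62305 ≈ 0.1190
  upper = min{1, (1 − p₀)/p₁} = 0.45108 / 0.62305 ≈ 0.7240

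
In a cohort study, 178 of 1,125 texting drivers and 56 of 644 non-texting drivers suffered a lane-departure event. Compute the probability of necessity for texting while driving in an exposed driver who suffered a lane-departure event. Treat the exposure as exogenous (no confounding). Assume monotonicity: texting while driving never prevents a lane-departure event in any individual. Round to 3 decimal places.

p₁ = P(outcome | exposed) = 178/1125 = 0.15822
p₀ = P(outcome | unexposed) = 56/644 = 0.086957
Under exogeneity and monotonicity, PN = (p₁ − p₀) / p₁.
PN = (0.15822 − 0.086957) / 0.15822 = 0.071266 / 0.15822 ≈ 0.4504

PN ≈ 0.450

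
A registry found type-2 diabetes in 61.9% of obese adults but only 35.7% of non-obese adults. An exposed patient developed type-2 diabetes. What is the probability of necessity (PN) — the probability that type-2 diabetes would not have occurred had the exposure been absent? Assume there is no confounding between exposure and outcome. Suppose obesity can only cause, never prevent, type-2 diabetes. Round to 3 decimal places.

p₁ = 0.619, p₀ = 0.357.
Under exogeneity and monotonicity, PN = (p₁ − p₀) / p₁.
PN = (0.619 − 0.357) / 0.619 = 0.262 / 0.619 ≈ 0.4233

PN ≈ 0.423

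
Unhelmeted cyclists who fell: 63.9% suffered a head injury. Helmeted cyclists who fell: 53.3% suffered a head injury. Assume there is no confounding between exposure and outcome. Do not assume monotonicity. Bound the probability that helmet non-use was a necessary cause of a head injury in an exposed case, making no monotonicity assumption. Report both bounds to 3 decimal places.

p₁ = 0.639, p₀ = 0.533.
Under exogeneity alone the bounds on PN are max{0,(p₁−p₀)/p₁} ≤ PN ≤ min{1,(1−p₀)/p₁}.
  lower = (p₁ − p₀)/p₁ = 0.106 / 0.639 ≈ 0.1659
  upper = min{1, (1 − p₀)/p₁} = 0.467 / 0.639 ≈ 0.7308

0.166 ≤ PN ≤ 0.731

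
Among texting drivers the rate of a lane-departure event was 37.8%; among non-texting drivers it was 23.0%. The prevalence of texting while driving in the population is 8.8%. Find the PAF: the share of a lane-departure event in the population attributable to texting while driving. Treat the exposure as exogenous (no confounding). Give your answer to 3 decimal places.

p₁ = 0.378, p₀ = 0.23.
Overall risk P(Y=1) = π·p₁ + (1−π)·p₀ = 0.088×0.378 + 0.912×0.23 = 0.24302.
Under exogeneity, PAF = [P(Y=1) − p₀] / P(Y=1).
PAF = (0.24302 − 0.23) / 0.24302 ≈ 0.0536

PAF ≈ 0.054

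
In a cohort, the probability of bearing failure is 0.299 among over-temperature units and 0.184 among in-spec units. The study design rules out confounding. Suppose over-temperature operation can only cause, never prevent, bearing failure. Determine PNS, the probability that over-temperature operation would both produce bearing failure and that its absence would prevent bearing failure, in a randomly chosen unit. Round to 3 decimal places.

PNS ≈ 0.115

Let p₁ = 0.299, p₀ = 0.184.
Under exogeneity and monotonicity, PNS = p₁ − p₀.
PNS = 0.299 − 0.184 = 0.115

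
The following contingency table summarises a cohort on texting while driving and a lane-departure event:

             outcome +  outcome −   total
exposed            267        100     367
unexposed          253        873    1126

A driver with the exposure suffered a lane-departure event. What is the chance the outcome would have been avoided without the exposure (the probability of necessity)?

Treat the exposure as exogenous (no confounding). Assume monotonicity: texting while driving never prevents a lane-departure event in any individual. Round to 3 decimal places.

p₁ = P(outcome | exposed) = 267/367 = 0.72752
p₀ = P(outcome | unexposed) = 253/1126 = 0.22469
Under exogeneity and monotonicity, PN = (p₁ − p₀) / p₁.
PN = (0.72752 − 0.22469) / 0.72752 = 0.50283 / 0.72752 ≈ 0.6912

PN ≈ 0.691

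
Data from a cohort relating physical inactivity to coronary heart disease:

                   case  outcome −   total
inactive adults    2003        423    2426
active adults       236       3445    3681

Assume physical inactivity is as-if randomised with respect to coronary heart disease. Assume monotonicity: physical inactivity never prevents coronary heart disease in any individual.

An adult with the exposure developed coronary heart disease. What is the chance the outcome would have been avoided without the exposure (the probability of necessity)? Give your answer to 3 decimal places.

PN ≈ 0.922

p₁ = P(outcome | exposed) = 2003/2426 = 0.82564
p₀ = P(outcome | unexposed) = 236/3681 = 0.064113
Under exogeneity and monotonicity, PN = (p₁ − p₀)/p₁.
PN = (0.82564 − 0.064113) / 0.82564 ≈ 0.9223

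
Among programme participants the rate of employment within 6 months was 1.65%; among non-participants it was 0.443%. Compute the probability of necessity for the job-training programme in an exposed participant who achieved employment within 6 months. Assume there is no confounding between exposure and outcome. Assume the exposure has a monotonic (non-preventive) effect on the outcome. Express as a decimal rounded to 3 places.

p₁ = 0.0165, p₀ = 0.00443.
Under exogeneity and monotonicity, PN = (p₁ − p₀) / p₁.
PN = (0.0165 − 0.00443) / 0.0165 = 0.01207 / 0.0165 ≈ 0.7315

PN ≈ 0.732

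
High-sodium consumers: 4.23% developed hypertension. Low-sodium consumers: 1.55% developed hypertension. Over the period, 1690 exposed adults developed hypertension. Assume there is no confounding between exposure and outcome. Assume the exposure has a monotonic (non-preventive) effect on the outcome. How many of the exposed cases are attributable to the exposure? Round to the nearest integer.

about 1071 cases

p₁ = 0.0423, p₀ = 0.0155.
PN = (p₁ − p₀)/p₁ = (0.0423 − 0.0155) / 0.0423 ≈ 0.63357.
Attributable cases ≈ PN × (exposed cases) = 0.63357 × 1690 ≈ 1070.73.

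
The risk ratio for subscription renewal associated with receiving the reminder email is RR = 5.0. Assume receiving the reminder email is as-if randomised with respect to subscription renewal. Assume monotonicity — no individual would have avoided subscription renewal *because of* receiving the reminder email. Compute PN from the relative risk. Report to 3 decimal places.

PN ≈ 0.800

Under exogeneity and monotonicity, PN = (RR − 1) / RR = 1 − 1/RR.
PN = (5.0 − 1) / 5.0 = 4 / 5.0 ≈ 0.8000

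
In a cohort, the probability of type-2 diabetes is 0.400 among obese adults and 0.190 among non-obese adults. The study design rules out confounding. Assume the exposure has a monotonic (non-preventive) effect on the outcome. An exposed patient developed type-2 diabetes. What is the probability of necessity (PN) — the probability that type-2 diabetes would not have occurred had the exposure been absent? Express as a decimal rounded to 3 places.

PN ≈ 0.525

Let p₁ = 0.4, p₀ = 0.19.
Under exogeneity and monotonicity, PN = (p₁ − p₀) / p₁.
PN = (0.4 − 0.19) / 0.4 = 0.21 / 0.4 ≈ 0.5250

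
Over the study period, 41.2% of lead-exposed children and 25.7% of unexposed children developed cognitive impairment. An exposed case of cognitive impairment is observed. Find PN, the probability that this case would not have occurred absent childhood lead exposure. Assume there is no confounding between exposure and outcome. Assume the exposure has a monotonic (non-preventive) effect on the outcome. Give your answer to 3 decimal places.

PN ≈ 0.376

p₁ = 0.412, p₀ = 0.257.
Under exogeneity and monotonicity, PN = (p₁ − p₀) / p₁.
PN = (0.412 − 0.257) / 0.412 = 0.155 / 0.412 ≈ 0.3762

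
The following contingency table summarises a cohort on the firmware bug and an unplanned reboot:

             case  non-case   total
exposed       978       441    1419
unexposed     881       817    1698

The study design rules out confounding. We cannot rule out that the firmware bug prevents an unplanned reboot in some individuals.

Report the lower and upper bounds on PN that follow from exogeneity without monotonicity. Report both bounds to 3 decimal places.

0.247 ≤ PN ≤ 0.698

p₁ = P(outcome | exposed) = 978/1419 = 0.68922
p₀ = P(outcome | unexposed) = 881/1698 = 0.51885
Under exogeneity alone the bounds on PN are max{0,(p₁−p₀)/p₁} ≤ PN ≤ min{1,(1−p₀)/p₁}.
  lower = (p₁ − p₀)/p₁ = 0.17037 / 0.68922 ≈ 0.2472
  upper = min{1, (1 − p₀)/p₁} = 0.48115 / 0.68922 ≈ 0.6981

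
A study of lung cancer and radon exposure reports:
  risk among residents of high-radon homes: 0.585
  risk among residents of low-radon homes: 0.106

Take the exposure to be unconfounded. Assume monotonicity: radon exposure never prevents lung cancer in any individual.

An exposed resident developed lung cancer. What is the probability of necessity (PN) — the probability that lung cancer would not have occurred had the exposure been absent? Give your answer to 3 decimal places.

Let p₁ = 0.585, p₀ = 0.106.
Under exogeneity and monotonicity, PN = (p₁ − p₀) / p₁.
PN = (0.585 − 0.106) / 0.585 = 0.479 / 0.585 ≈ 0.8188

PN ≈ 0.819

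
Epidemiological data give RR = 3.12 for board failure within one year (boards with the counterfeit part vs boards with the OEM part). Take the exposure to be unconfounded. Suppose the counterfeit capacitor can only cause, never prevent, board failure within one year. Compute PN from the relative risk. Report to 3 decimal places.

PN ≈ 0.679

Under exogeneity and monotonicity, PN = (RR − 1) / RR = 1 − 1/RR.
PN = (3.12 − 1) / 3.12 = 2.12 / 3.12 ≈ 0.6795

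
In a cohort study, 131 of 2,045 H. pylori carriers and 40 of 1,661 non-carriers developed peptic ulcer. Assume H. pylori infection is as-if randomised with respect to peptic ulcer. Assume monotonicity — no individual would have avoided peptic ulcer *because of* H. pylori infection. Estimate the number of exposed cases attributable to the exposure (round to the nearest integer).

p₁ = P(outcome | exposed) = 131/2045 = 0.064059
p₀ = P(outcome | unexposed) = 40/1661 = 0.024082
PN = (p₁ − p₀)/p₁ = (0.064059 − 0.024082) / 0.064059 ≈ 0.62407.
Attributable cases ≈ PN × (exposed cases) = 0.62407 × 131 ≈ 81.75.

about 82 cases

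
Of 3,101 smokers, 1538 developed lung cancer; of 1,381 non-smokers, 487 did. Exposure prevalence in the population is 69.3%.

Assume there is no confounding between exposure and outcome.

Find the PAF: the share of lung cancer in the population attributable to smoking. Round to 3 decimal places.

PAF ≈ 0.220

p₁ = P(outcome | exposed) = 1538/3101 = 0.49597
p₀ = P(outcome | unexposed) = 487/1381 = 0.35264
Overall risk P(Y=1) = π·p₁ + (1−π)·p₀ = 0.693×0.49597 + 0.307×0.35264 = 0.45197.
Under exogeneity, PAF = [P(Y=1) − p₀] / P(Y=1).
PAF = (0.45197 − 0.35264) / 0.45197 ≈ 0.2198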